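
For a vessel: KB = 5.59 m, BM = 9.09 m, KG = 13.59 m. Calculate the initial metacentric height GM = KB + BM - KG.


Formula: GM = KB + BM - KG
Step 1 — KM = KB + BM = 5.59 + 9.09 = 14.68 m
Step 2 — GM = KM - KG = 14.68 - 13.59 = 1.09 m

1.09 m


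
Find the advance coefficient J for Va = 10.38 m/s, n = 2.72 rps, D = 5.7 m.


Formula: J = Va / (n * D)
Step 1 — n * D = 2.72 * 5.7 = 15.504
Step 2 — J = 10.38 / 15.504 ≈ 0.66950 (5 s.f.)

0.66950


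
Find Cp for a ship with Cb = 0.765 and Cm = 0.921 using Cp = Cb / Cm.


Formula: Cp = Cb / Cm
Substituting: Cp = 0.765 / 0.921
Result: Cp ≈ 0.83062 (5 s.f.)

0.83062


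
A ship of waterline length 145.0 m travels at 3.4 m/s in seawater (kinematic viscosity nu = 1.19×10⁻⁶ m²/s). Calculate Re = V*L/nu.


Formula: Re = V * L / nu
Step 1 — V * L = 3.4 * 145.0 = 493.0 m^2/s
Step 2 — Re = 493.0 / 1.19e-6 = 4.14e+08

4.14e+08


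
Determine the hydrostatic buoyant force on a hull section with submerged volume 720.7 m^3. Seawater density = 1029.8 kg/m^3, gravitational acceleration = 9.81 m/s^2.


Formula: Fb = rho * g * V
Substituting: Fb = 1029.8 * 9.81 * 720.7
Intermediate: 1029.8 * 9.81 = 10102.338
Result: Fb = 10102.338 * 720.7 ≈ 7280800 N (5 s.f.)

7280800 N


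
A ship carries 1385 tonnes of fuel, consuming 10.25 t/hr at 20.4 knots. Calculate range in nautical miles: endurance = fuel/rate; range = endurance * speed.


Formula: endurance = fuel / rate; range = endurance * speed
Step 1 — endurance = 1385 / 10.25 = 135.122 hours
Step 2 — range = 135.122 * 20.4 ≈ 2756.5 nautical miles (5 s.f.)

2756.5 NM


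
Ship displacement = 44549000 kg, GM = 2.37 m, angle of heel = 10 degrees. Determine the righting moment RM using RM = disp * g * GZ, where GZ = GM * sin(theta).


Formula: GZ = GM * sin(theta); RM = disp * g * GZ
Step 1 — GZ = 2.37 * sin(10°) = 2.37 * 0.173648 = 0.411546 m
Step 2 — RM = 44549000 * 9.81 * 0.411546 ≈ 179860000 N·m (5 s.f.)

179860000 N·m


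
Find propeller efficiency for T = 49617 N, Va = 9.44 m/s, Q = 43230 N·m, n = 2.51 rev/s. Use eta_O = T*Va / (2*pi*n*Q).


Formula: eta = T * Va / (2 * pi * n * Q)
Step 1 — numerator = T * Va = 49617 * 9.44 = 468384.48
Step 2 — 2 * pi * n = 2 * pi * 2.51 = 15.770795
Step 3 — denominator = 15.770795 * 43230 = 681771.47
Step 4 — eta = 468384.48 / 681771.47 ≈ 0.68701 (5 s.f.)

0.68701


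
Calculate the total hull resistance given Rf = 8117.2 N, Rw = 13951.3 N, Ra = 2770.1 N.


Formula: Rt = Rf + Rw + Ra
Substituting: Rt = 8117.2 + 13951.3 + 2770.1
Result: Rt = 24838.6 N

24838.6 N


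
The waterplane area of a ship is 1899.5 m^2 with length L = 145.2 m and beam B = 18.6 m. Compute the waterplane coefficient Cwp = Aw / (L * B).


Formula: Cwp = Aw / (L * B)
Step 1 — L * B = 145.2 * 18.6 = 2700.72 m^2
Step 2 — Cwp = 1899.5 / 2700.72 ≈ 0.70333 (5 s.f.)

0.70333


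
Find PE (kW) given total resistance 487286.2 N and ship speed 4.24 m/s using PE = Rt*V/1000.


Formula: PE = Rt * V / 1000 (kW)
Step 1 — PE (W) = 487286.2 * 4.24 = 2066093.488 W
Step 2 — PE (kW) = 2066093.488 / 1000 ≈ 2066.1 kW (5 s.f.)

2066.1 kW


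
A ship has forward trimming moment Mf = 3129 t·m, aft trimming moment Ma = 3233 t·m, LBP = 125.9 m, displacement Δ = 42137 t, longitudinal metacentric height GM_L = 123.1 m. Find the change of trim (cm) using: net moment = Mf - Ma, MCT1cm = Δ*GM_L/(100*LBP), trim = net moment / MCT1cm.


Formula: net trimming moment = Mf - Ma; MCT1cm = Δ*GM_L/(100*LBP); trim = net moment / MCT1cm
Step 1 — net trimming moment = 3129 - 3233 = -104 t·m
Step 2 — MCT1cm = 42137 * 123.1 / (100 * 125.9) = 411.9988 t·m/cm
Step 3 — trim = -104 / 411.9988 ≈ -0.25243 cm (5 s.f.)

-0.25243 cm


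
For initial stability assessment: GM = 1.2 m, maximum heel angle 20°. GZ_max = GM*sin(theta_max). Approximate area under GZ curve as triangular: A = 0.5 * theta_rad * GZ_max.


Formula: GZ_max = GM * sin(theta); Area = 0.5 * theta_rad * GZ_max
Step 1 — GZ_max = 1.2 * sin(20°) = 1.2 * 0.34202 = 0.410424 m
Step 2 — theta_rad = 20 * pi/180 = 0.349066 rad
Step 3 — Area = 0.5 * 0.349066 * 0.410424 ≈ 0.071633 m·rad (5 s.f.)

0.071633 m·rad


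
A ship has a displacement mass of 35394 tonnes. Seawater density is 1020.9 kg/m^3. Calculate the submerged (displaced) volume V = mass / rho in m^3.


Formula: V = mass / rho
Step 1 — convert tonnes to kg: 35394 t * 1000 = 35394000 kg
Step 2 — V = 35394000 / 1020.9 ≈ 34669 m^3 (5 s.f.)

34669 m^3


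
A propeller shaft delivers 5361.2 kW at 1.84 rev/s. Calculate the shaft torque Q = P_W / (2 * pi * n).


Formula: Q = P_W / (2 * pi * n)
Step 1 — P_W = 5361.2 kW * 1000 = 5361200.0 W
Step 2 — 2 * pi * n = 2 * pi * 1.84 = 11.561061
Step 3 — Q = 5361200.0 / 11.561061 ≈ 463730 N·m (5 s.f.)

463730 N·m


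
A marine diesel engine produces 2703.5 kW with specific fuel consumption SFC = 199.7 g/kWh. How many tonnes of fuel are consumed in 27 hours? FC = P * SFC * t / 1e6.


Formula: FC (tonnes) = P * SFC * t / 1,000,000
Step 1 — P * SFC * t = 2703.5 * 199.7 * 27 = 14577001.65 g
Step 2 — FC (tonnes) = 14577001.65 / 1,000,000 ≈ 14.577 tonnes (5 s.f.)

14.577 tonnes


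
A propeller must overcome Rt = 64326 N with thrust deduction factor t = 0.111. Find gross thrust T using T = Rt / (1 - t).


Formula: T = Rt / (1 - t)
Step 1 — (1 - t) = 1 - 0.111 = 0.889
Step 2 — T = 64326 / 0.889 ≈ 72358 N (5 s.f.)

72358 N


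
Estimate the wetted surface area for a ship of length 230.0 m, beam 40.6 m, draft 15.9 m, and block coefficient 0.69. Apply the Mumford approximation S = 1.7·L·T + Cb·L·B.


Formula: S = 1.7*L*T + V/T with V = Cb*L*B*T, i.e. S = L * (1.7*T + Cb*B)
Step 1 — 1.7*T = 1.7 * 15.9 = 27.03 m
Step 2 — Cb*B = 0.69 * 40.6 = 28.014 m
Step 3 — 1.7*T + Cb*B = 27.03 + 28.014 = 55.044 m
Step 4 — S = 230.0 * 55.044 ≈ 12660 m^2 (5 s.f.)

12660 m^2


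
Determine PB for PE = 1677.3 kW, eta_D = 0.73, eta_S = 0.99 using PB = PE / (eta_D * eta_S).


Formula: PB = PE / (eta_D * eta_S)
Step 1 — combined efficiency = eta_D * eta_S = 0.73 * 0.99 = 0.7227
Step 2 — PB = 1677.3 / 0.7227 ≈ 2320.9 kW (5 s.f.)

2320.9 kW


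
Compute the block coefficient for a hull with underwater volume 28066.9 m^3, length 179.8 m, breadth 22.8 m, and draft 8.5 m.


Formula: Cb = V / (L * B * T)
Step 1 — L * B * T = 179.8 * 22.8 * 8.5 = 34845.24 m^3
Step 2 — Cb = 28066.9 / 34845.24 ≈ 0.80547 (5 s.f.)

0.80547


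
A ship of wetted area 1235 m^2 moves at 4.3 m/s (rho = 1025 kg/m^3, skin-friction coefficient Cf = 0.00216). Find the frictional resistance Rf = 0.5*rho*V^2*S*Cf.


Formula: Rf = 0.5 * rho * V^2 * S * Cf
Step 1 — V^2 = 4.3^2 = 18.49
Step 2 — 0.5 * rho * V^2 = 0.5 * 1025 * 18.49 = 9476.125
Step 3 — Rf = 9476.125 * 1235 * 0.00216 ≈ 25279 N (5 s.f.)

25279 N


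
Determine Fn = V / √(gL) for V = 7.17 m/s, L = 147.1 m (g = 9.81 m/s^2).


Formula: Fn = V / sqrt(g * L)
Step 1 — g * L = 9.81 * 147.1 = 1443.051
Step 2 — sqrt(g * L) = sqrt(1443.051) = 37.987511
Step 3 — Fn = 7.17 / 37.987511 ≈ 0.18875 (5 s.f.)

0.18875


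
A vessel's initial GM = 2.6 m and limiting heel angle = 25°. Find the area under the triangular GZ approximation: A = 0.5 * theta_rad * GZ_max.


Formula: GZ_max = GM * sin(theta); Area = 0.5 * theta_rad * GZ_max
Step 1 — GZ_max = 2.6 * sin(25°) = 2.6 * 0.422618 = 1.098807 m
Step 2 — theta_rad = 25 * pi/180 = 0.436332 rad
Step 3 — Area = 0.5 * 0.436332 * 1.098807 ≈ 0.23972 m·rad (5 s.f.)

0.23972 m·rad


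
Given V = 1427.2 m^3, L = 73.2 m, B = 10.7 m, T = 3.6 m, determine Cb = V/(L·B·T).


Formula: Cb = V / (L * B * T)
Step 1 — L * B * T = 73.2 * 10.7 * 3.6 = 2819.664 m^3
Step 2 — Cb = 1427.2 / 2819.664 ≈ 0.50616 (5 s.f.)

0.50616


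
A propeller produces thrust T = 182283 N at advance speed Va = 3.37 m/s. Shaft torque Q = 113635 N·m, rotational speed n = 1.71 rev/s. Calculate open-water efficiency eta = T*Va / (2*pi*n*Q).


Formula: eta = T * Va / (2 * pi * n * Q)
Step 1 — numerator = T * Va = 182283 * 3.37 = 614293.71
Step 2 — 2 * pi * n = 2 * pi * 1.71 = 10.744247
Step 3 — denominator = 10.744247 * 113635 = 1220922.51
Step 4 — eta = 614293.71 / 1220922.51 ≈ 0.50314 (5 s.f.)

0.50314


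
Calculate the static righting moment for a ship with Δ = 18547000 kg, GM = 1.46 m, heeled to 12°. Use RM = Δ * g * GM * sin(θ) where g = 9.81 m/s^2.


Formula: GZ = GM * sin(theta); RM = disp * g * GZ
Step 1 — GZ = 1.46 * sin(12°) = 1.46 * 0.207912 = 0.303552 m
Step 2 — RM = 18547000 * 9.81 * 0.303552 ≈ 55230000 N·m (5 s.f.)

55230000 N·m


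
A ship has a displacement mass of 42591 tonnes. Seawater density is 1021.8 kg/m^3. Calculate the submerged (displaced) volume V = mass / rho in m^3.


Formula: V = mass / rho
Step 1 — convert tonnes to kg: 42591 t * 1000 = 42591000 kg
Step 2 — V = 42591000 / 1021.8 ≈ 41682 m^3 (5 s.f.)

41682 m^3


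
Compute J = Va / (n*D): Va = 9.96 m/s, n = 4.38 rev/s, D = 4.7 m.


Formula: J = Va / (n * D)
Step 1 — n * D = 4.38 * 4.7 = 20.586
Step 2 — J = 9.96 / 20.586 ≈ 0.48382 (5 s.f.)

0.48382


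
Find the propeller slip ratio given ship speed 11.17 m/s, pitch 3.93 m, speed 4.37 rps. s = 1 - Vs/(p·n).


Formula: s = 1 - Vs / (p * n)
Step 1 — p * n = 3.93 * 4.37 = 17.1741
Step 2 — Vs / (p*n) = 11.17 / 17.1741 = 0.650398 (6 d.p.)
Step 3 — s = 1 - 0.650398 = 0.349602

0.349602


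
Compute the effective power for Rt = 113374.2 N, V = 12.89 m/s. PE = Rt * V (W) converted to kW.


Formula: PE = Rt * V / 1000 (kW)
Step 1 — PE (W) = 113374.2 * 12.89 = 1461393.438 W
Step 2 — PE (kW) = 1461393.438 / 1000 ≈ 1461.4 kW (5 s.f.)

1461.4 kW


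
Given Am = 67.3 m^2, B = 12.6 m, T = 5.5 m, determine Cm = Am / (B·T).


Formula: Cm = Am / (B * T)
Step 1 — B * T = 12.6 * 5.5 = 69.3 m^2
Step 2 — Cm = 67.3 / 69.3 ≈ 0.97114 (5 s.f.)

0.97114


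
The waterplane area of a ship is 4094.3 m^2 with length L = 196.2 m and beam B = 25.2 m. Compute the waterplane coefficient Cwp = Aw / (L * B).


Formula: Cwp = Aw / (L * B)
Step 1 — L * B = 196.2 * 25.2 = 4944.24 m^2
Step 2 — Cwp = 4094.3 / 4944.24 ≈ 0.82809 (5 s.f.)

0.82809


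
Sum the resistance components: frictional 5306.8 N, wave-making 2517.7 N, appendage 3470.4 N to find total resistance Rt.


Formula: Rt = Rf + Rw + Ra
Substituting: Rt = 5306.8 + 2517.7 + 3470.4
Result: Rt = 11294.9 N

11294.9 N


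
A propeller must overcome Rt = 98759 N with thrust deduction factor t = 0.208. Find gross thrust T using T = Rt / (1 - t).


Formula: T = Rt / (1 - t)
Step 1 — (1 - t) = 1 - 0.208 = 0.792
Step 2 — T = 98759 / 0.792 ≈ 124700 N (5 s.f.)

124700 N


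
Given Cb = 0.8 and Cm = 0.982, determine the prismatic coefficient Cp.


Formula: Cp = Cb / Cm
Substituting: Cp = 0.8 / 0.982
Result: Cp ≈ 0.81466 (5 s.f.)

0.81466


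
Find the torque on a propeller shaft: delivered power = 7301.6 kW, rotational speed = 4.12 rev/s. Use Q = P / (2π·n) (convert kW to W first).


Formula: Q = P_W / (2 * pi * n)
Step 1 — P_W = 7301.6 kW * 1000 = 7301600.0 W
Step 2 — 2 * pi * n = 2 * pi * 4.12 = 25.886723
Step 3 — Q = 7301600.0 / 25.886723 ≈ 282060 N·m (5 s.f.)

282060 N·m


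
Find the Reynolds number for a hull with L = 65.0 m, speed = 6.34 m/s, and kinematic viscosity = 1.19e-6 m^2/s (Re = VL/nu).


Formula: Re = V * L / nu
Step 1 — V * L = 6.34 * 65.0 = 412.1 m^2/s
Step 2 — Re = 412.1 / 1.19e-6 = 3.46e+08

3.46e+08


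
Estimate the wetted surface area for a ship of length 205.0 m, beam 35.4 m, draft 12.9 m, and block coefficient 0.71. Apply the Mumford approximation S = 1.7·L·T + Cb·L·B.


Formula: S = 1.7*L*T + V/T with V = Cb*L*B*T, i.e. S = L * (1.7*T + Cb*B)
Step 1 — 1.7*T = 1.7 * 12.9 = 21.93 m
Step 2 — Cb*B = 0.71 * 35.4 = 25.134 m
Step 3 — 1.7*T + Cb*B = 21.93 + 25.134 = 47.064 m
Step 4 — S = 205.0 * 47.064 ≈ 9648.1 m^2 (5 s.f.)

9648.1 m^2


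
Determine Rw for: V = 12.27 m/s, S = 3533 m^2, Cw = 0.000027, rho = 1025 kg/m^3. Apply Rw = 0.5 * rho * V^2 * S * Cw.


Formula: Rw = 0.5 * rho * V^2 * S * Cw
Step 1 — V^2 = 12.27^2 = 150.5529
Step 2 — 0.5 * rho * V^2 = 0.5 * 1025 * 150.5529 = 77158.36125
Step 3 — Rw = 77158.36125 * 3533 * 0.000027 ≈ 7360.2 N (5 s.f.)

7360.2 N


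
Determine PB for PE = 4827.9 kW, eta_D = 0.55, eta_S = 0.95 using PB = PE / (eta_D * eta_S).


Formula: PB = PE / (eta_D * eta_S)
Step 1 — combined efficiency = eta_D * eta_S = 0.55 * 0.95 = 0.5225
Step 2 — PB = 4827.9 / 0.5225 ≈ 9240.0 kW (5 s.f.)

9240.0 kW


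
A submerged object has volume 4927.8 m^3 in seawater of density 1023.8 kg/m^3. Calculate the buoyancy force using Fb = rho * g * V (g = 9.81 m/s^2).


Formula: Fb = rho * g * V
Substituting: Fb = 1023.8 * 9.81 * 4927.8
Intermediate: 1023.8 * 9.81 = 10043.478
Result: Fb = 10043.478 * 4927.8 ≈ 49492000 N (5 s.f.)

49492000 N


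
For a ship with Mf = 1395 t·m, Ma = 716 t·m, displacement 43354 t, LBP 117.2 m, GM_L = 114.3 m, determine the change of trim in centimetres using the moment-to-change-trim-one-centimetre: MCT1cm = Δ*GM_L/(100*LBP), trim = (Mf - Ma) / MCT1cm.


Formula: net trimming moment = Mf - Ma; MCT1cm = Δ*GM_L/(100*LBP); trim = net moment / MCT1cm
Step 1 — net trimming moment = 1395 - 716 = 679 t·m
Step 2 — MCT1cm = 43354 * 114.3 / (100 * 117.2) = 422.8125 t·m/cm
Step 3 — trim = 679 / 422.8125 ≈ 1.6059 cm (5 s.f.)

1.6059 cm


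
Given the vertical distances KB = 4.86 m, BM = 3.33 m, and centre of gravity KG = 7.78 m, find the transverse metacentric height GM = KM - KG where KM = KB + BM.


Formula: GM = KB + BM - KG
Step 1 — KM = KB + BM = 4.86 + 3.33 = 8.19 m
Step 2 — GM = KM - KG = 8.19 - 7.78 = 0.41 m

0.41 m


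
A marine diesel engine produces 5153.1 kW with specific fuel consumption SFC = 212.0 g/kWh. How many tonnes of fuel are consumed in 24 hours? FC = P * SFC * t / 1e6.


Formula: FC (tonnes) = P * SFC * t / 1,000,000
Step 1 — P * SFC * t = 5153.1 * 212.0 * 24 = 26218972.8 g
Step 2 — FC (tonnes) = 26218972.8 / 1,000,000 ≈ 26.219 tonnes (5 s.f.)

26.219 tonnes


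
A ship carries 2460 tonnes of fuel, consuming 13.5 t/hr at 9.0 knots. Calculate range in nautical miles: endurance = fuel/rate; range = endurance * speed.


Formula: endurance = fuel / rate; range = endurance * speed
Step 1 — endurance = 2460 / 13.5 = 182.2222 hours
Step 2 — range = 182.2222 * 9.0 ≈ 1640.0 nautical miles (5 s.f.)

1640.0 NM


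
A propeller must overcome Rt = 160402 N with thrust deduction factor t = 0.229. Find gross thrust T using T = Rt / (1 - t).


Formula: T = Rt / (1 - t)
Step 1 — (1 - t) = 1 - 0.229 = 0.771
Step 2 — T = 160402 / 0.771 ≈ 208040 N (5 s.f.)

208040 N


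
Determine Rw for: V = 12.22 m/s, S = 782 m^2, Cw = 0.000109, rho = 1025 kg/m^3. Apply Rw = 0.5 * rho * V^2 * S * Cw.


Formula: Rw = 0.5 * rho * V^2 * S * Cw
Step 1 — V^2 = 12.22^2 = 149.3284
Step 2 — 0.5 * rho * V^2 = 0.5 * 1025 * 149.3284 = 76530.805
Step 3 — Rw = 76530.805 * 782 * 0.000109 ≈ 6523.3 N (5 s.f.)

6523.3 N


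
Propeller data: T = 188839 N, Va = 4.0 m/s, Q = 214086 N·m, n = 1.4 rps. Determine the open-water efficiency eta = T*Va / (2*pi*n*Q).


Formula: eta = T * Va / (2 * pi * n * Q)
Step 1 — numerator = T * Va = 188839 * 4.0 = 755356.0
Step 2 — 2 * pi * n = 2 * pi * 1.4 = 8.796459
Step 3 — denominator = 8.796459 * 214086 = 1883198.72
Step 4 — eta = 755356.0 / 1883198.72 ≈ 0.40110 (5 s.f.)

0.40110


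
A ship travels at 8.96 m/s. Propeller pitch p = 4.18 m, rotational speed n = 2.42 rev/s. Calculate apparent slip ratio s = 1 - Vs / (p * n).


Formula: s = 1 - Vs / (p * n)
Step 1 — p * n = 4.18 * 2.42 = 10.1156
Step 2 — Vs / (p*n) = 8.96 / 10.1156 = 0.885761 (6 d.p.)
Step 3 — s = 1 - 0.885761 = 0.114239

0.114239


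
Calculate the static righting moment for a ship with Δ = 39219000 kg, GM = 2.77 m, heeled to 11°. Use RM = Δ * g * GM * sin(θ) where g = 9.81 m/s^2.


Formula: GZ = GM * sin(theta); RM = disp * g * GZ
Step 1 — GZ = 2.77 * sin(11°) = 2.77 * 0.190809 = 0.528541 m
Step 2 — RM = 39219000 * 9.81 * 0.528541 ≈ 203350000 N·m (5 s.f.)

203350000 N·m


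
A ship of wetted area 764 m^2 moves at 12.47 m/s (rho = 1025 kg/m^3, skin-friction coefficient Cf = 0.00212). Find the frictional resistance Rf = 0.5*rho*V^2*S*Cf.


Formula: Rf = 0.5 * rho * V^2 * S * Cf
Step 1 — V^2 = 12.47^2 = 155.5009
Step 2 — 0.5 * rho * V^2 = 0.5 * 1025 * 155.5009 = 79694.21125
Step 3 — Rf = 79694.21125 * 764 * 0.00212 ≈ 129080 N (5 s.f.)

129080 N


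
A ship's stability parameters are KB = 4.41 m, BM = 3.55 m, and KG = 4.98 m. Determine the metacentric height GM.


Formula: GM = KB + BM - KG
Step 1 — KM = KB + BM = 4.41 + 3.55 = 7.96 m
Step 2 — GM = KM - KG = 7.96 - 4.98 = 2.98 m

2.98 m


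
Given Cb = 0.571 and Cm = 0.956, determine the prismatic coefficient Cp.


Formula: Cp = Cb / Cm
Substituting: Cp = 0.571 / 0.956
Result: Cp ≈ 0.59728 (5 s.f.)

0.59728


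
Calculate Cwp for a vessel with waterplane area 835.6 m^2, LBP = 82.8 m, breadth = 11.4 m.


Formula: Cwp = Aw / (L * B)
Step 1 — L * B = 82.8 * 11.4 = 943.92 m^2
Step 2 — Cwp = 835.6 / 943.92 ≈ 0.88524 (5 s.f.)

0.88524


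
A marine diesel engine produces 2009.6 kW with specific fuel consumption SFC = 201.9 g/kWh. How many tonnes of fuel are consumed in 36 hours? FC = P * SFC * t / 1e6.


Formula: FC (tonnes) = P * SFC * t / 1,000,000
Step 1 — P * SFC * t = 2009.6 * 201.9 * 36 = 14606576.64 g
Step 2 — FC (tonnes) = 14606576.64 / 1,000,000 ≈ 14.607 tonnes (5 s.f.)

14.607 tonnes


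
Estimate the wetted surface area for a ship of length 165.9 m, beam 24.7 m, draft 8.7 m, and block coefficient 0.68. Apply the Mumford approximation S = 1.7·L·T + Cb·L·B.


Formula: S = 1.7*L*T + V/T with V = Cb*L*B*T, i.e. S = L * (1.7*T + Cb*B)
Step 1 — 1.7*T = 1.7 * 8.7 = 14.79 m
Step 2 — Cb*B = 0.68 * 24.7 = 16.796 m
Step 3 — 1.7*T + Cb*B = 14.79 + 16.796 = 31.586 m
Step 4 — S = 165.9 * 31.586 ≈ 5240.1 m^2 (5 s.f.)

5240.1 m^2


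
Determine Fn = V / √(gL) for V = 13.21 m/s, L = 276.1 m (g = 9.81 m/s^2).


Formula: Fn = V / sqrt(g * L)
Step 1 — g * L = 9.81 * 276.1 = 2708.541
Step 2 — sqrt(g * L) = sqrt(2708.541) = 52.043645
Step 3 — Fn = 13.21 / 52.043645 ≈ 0.25383 (5 s.f.)

0.25383


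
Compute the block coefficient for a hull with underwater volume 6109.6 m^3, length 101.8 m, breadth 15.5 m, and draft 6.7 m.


Formula: Cb = V / (L * B * T)
Step 1 — L * B * T = 101.8 * 15.5 * 6.7 = 10571.93 m^3
Step 2 — Cb = 6109.6 / 10571.93 ≈ 0.57791 (5 s.f.)

0.57791


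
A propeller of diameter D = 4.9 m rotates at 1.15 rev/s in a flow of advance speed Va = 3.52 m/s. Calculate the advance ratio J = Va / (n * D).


Formula: J = Va / (n * D)
Step 1 — n * D = 1.15 * 4.9 = 5.635
Step 2 — J = 3.52 / 5.635 ≈ 0.62467 (5 s.f.)

0.62467


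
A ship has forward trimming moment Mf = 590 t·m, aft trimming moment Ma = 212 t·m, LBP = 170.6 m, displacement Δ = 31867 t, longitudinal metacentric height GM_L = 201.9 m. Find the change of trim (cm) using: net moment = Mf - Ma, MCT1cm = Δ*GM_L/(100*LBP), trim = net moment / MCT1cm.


Formula: net trimming moment = Mf - Ma; MCT1cm = Δ*GM_L/(100*LBP); trim = net moment / MCT1cm
Step 1 — net trimming moment = 590 - 212 = 378 t·m
Step 2 — MCT1cm = 31867 * 201.9 / (100 * 170.6) = 377.1364 t·m/cm
Step 3 — trim = 378 / 377.1364 ≈ 1.0023 cm (5 s.f.)

1.0023 cm


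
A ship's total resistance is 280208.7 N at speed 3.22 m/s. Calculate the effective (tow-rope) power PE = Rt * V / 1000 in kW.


Formula: PE = Rt * V / 1000 (kW)
Step 1 — PE (W) = 280208.7 * 3.22 = 902272.014 W
Step 2 — PE (kW) = 902272.014 / 1000 ≈ 902.27 kW (5 s.f.)

902.27 kW


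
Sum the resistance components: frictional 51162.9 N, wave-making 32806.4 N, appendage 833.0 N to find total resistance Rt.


Formula: Rt = Rf + Rw + Ra
Substituting: Rt = 51162.9 + 32806.4 + 833.0
Result: Rt = 84802.3 N

84802.3 N


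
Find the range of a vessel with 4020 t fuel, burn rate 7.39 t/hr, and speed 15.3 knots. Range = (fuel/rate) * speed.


Formula: endurance = fuel / rate; range = endurance * speed
Step 1 — endurance = 4020 / 7.39 = 543.9783 hours
Step 2 — range = 543.9783 * 15.3 ≈ 8322.9 nautical miles (5 s.f.)

8322.9 NM


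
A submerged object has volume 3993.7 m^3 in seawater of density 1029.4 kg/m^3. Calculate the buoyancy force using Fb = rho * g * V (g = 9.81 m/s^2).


Formula: Fb = rho * g * V
Substituting: Fb = 1029.4 * 9.81 * 3993.7
Intermediate: 1029.4 * 9.81 = 10098.414
Result: Fb = 10098.414 * 3993.7 ≈ 40330000 N (5 s.f.)

40330000 N


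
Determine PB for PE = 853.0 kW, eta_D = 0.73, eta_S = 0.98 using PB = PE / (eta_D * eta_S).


Formula: PB = PE / (eta_D * eta_S)
Step 1 — combined efficiency = eta_D * eta_S = 0.73 * 0.98 = 0.7154
Step 2 — PB = 853.0 / 0.7154 ≈ 1192.3 kW (5 s.f.)

1192.3 kW


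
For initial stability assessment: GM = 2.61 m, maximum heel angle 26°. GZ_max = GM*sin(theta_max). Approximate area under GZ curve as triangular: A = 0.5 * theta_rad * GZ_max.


Formula: GZ_max = GM * sin(theta); Area = 0.5 * theta_rad * GZ_max
Step 1 — GZ_max = 2.61 * sin(26°) = 2.61 * 0.438371 = 1.144148 m
Step 2 — theta_rad = 26 * pi/180 = 0.453786 rad
Step 3 — Area = 0.5 * 0.453786 * 1.144148 ≈ 0.25960 m·rad (5 s.f.)

0.25960 m·rad


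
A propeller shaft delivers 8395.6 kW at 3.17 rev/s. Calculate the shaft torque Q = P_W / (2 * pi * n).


Formula: Q = P_W / (2 * pi * n)
Step 1 — P_W = 8395.6 kW * 1000 = 8395600.0 W
Step 2 — 2 * pi * n = 2 * pi * 3.17 = 19.917697
Step 3 — Q = 8395600.0 / 19.917697 ≈ 421510 N·m (5 s.f.)

421510 N·m


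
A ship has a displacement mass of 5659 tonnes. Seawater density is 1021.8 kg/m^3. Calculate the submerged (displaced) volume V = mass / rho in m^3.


Formula: V = mass / rho
Step 1 — convert tonnes to kg: 5659 t * 1000 = 5659000 kg
Step 2 — V = 5659000 / 1021.8 ≈ 5538.3 m^3 (5 s.f.)

5538.3 m^3


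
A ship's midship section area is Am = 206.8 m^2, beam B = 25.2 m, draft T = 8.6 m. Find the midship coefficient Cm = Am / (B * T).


Formula: Cm = Am / (B * T)
Step 1 — B * T = 25.2 * 8.6 = 216.72 m^2
Step 2 — Cm = 206.8 / 216.72 ≈ 0.95423 (5 s.f.)

0.95423


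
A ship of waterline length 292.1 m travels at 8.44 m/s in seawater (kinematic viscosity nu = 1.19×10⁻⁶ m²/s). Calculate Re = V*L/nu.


Formula: Re = V * L / nu
Step 1 — V * L = 8.44 * 292.1 = 2465.324 m^2/s
Step 2 — Re = 2465.324 / 1.19e-6 = 2.07e+09

2.07e+09


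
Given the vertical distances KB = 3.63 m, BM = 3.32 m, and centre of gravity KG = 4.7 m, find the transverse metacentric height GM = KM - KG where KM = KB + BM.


Formula: GM = KB + BM - KG
Step 1 — KM = KB + BM = 3.63 + 3.32 = 6.95 m
Step 2 — GM = KM - KG = 6.95 - 4.7 = 2.25 m

2.25 m


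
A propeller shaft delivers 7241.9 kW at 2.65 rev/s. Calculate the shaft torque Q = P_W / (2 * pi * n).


Formula: Q = P_W / (2 * pi * n)
Step 1 — P_W = 7241.9 kW * 1000 = 7241900.0 W
Step 2 — 2 * pi * n = 2 * pi * 2.65 = 16.650441
Step 3 — Q = 7241900.0 / 16.650441 ≈ 434940 N·m (5 s.f.)

434940 N·m


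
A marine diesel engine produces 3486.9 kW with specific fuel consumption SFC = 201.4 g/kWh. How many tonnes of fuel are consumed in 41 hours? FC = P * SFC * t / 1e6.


Formula: FC (tonnes) = P * SFC * t / 1,000,000
Step 1 — P * SFC * t = 3486.9 * 201.4 * 41 = 28792728.06 g
Step 2 — FC (tonnes) = 28792728.06 / 1,000,000 ≈ 28.793 tonnes (5 s.f.)

28.793 tonnes


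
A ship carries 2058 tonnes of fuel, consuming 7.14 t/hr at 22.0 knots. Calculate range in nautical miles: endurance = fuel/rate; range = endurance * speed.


Formula: endurance = fuel / rate; range = endurance * speed
Step 1 — endurance = 2058 / 7.14 = 288.2353 hours
Step 2 — range = 288.2353 * 22.0 ≈ 6341.2 nautical miles (5 s.f.)

6341.2 NM


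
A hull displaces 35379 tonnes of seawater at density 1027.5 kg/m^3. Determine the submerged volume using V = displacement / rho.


Formula: V = mass / rho
Step 1 — convert tonnes to kg: 35379 t * 1000 = 35379000 kg
Step 2 — V = 35379000 / 1027.5 ≈ 34432 m^3 (5 s.f.)

34432 m^3


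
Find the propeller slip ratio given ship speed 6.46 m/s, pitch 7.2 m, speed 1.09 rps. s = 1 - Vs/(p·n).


Formula: s = 1 - Vs / (p * n)
Step 1 — p * n = 7.2 * 1.09 = 7.848
Step 2 — Vs / (p*n) = 6.46 / 7.848 = 0.82314 (6 d.p.)
Step 3 — s = 1 - 0.82314 = 0.17686

0.17686


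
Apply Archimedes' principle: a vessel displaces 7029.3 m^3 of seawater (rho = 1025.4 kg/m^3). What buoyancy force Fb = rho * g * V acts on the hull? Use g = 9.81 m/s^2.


Formula: Fb = rho * g * V
Substituting: Fb = 1025.4 * 9.81 * 7029.3
Intermediate: 1025.4 * 9.81 = 10059.174
Result: Fb = 10059.174 * 7029.3 ≈ 70709000 N (5 s.f.)

70709000 N


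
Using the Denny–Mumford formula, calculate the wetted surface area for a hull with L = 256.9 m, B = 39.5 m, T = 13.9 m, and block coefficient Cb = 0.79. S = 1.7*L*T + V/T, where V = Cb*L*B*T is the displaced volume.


Formula: S = 1.7*L*T + V/T with V = Cb*L*B*T, i.e. S = L * (1.7*T + Cb*B)
Step 1 — 1.7*T = 1.7 * 13.9 = 23.63 m
Step 2 — Cb*B = 0.79 * 39.5 = 31.205 m
Step 3 — 1.7*T + Cb*B = 23.63 + 31.205 = 54.835 m
Step 4 — S = 256.9 * 54.835 ≈ 14087 m^2 (5 s.f.)

14087 m^2


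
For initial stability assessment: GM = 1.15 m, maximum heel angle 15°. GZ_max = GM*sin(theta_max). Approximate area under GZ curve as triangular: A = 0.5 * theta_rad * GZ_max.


Formula: GZ_max = GM * sin(theta); Area = 0.5 * theta_rad * GZ_max
Step 1 — GZ_max = 1.15 * sin(15°) = 1.15 * 0.258819 = 0.297642 m
Step 2 — theta_rad = 15 * pi/180 = 0.261799 rad
Step 3 — Area = 0.5 * 0.261799 * 0.297642 ≈ 0.038961 m·rad (5 s.f.)

0.038961 m·rad


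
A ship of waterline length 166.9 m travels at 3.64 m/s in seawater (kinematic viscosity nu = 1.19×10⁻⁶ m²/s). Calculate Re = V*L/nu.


Formula: Re = V * L / nu
Step 1 — V * L = 3.64 * 166.9 = 607.516 m^2/s
Step 2 — Re = 607.516 / 1.19e-6 = 5.11e+08

5.11e+08


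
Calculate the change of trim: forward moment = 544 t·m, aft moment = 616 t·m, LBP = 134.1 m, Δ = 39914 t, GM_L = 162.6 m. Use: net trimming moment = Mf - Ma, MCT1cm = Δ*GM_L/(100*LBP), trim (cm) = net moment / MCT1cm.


Formula: net trimming moment = Mf - Ma; MCT1cm = Δ*GM_L/(100*LBP); trim = net moment / MCT1cm
Step 1 — net trimming moment = 544 - 616 = -72 t·m
Step 2 — MCT1cm = 39914 * 162.6 / (100 * 134.1) = 483.9684 t·m/cm
Step 3 — trim = -72 / 483.9684 ≈ -0.14877 cm (5 s.f.)

-0.14877 cm


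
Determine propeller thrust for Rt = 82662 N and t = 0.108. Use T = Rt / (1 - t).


Formula: T = Rt / (1 - t)
Step 1 — (1 - t) = 1 - 0.108 = 0.892
Step 2 — T = 82662 / 0.892 ≈ 92670 N (5 s.f.)

92670 N


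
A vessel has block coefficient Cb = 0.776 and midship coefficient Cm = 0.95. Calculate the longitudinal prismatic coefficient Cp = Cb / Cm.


Formula: Cp = Cb / Cm
Substituting: Cp = 0.776 / 0.95
Result: Cp ≈ 0.81684 (5 s.f.)

0.81684


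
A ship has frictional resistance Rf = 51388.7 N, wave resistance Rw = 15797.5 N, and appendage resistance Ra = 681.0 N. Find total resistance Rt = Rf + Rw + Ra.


Formula: Rt = Rf + Rw + Ra
Substituting: Rt = 51388.7 + 15797.5 + 681.0
Result: Rt = 67867.2 N

67867.2 N


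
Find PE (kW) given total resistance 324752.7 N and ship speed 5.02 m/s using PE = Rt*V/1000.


Formula: PE = Rt * V / 1000 (kW)
Step 1 — PE (W) = 324752.7 * 5.02 = 1630258.554 W
Step 2 — PE (kW) = 1630258.554 / 1000 ≈ 1630.3 kW (5 s.f.)

1630.3 kW


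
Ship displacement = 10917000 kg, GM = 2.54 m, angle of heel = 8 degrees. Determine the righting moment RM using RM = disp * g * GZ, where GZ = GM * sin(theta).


Formula: GZ = GM * sin(theta); RM = disp * g * GZ
Step 1 — GZ = 2.54 * sin(8°) = 2.54 * 0.139173 = 0.353499 m
Step 2 — RM = 10917000 * 9.81 * 0.353499 ≈ 37858000 N·m (5 s.f.)

37858000 N·m


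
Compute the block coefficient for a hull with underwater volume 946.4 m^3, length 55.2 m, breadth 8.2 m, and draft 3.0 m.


Formula: Cb = V / (L * B * T)
Step 1 — L * B * T = 55.2 * 8.2 * 3.0 = 1357.92 m^3
Step 2 — Cb = 946.4 / 1357.92 ≈ 0.69695 (5 s.f.)

0.69695


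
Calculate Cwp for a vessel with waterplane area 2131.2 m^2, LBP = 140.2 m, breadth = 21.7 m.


Formula: Cwp = Aw / (L * B)
Step 1 — L * B = 140.2 * 21.7 = 3042.34 m^2
Step 2 — Cwp = 2131.2 / 3042.34 ≈ 0.70051 (5 s.f.)

0.70051


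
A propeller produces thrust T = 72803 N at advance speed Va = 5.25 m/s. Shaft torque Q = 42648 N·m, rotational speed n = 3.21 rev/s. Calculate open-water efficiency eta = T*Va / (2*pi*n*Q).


Formula: eta = T * Va / (2 * pi * n * Q)
Step 1 — numerator = T * Va = 72803 * 5.25 = 382215.75
Step 2 — 2 * pi * n = 2 * pi * 3.21 = 20.169025
Step 3 — denominator = 20.169025 * 42648 = 860168.58
Step 4 — eta = 382215.75 / 860168.58 ≈ 0.44435 (5 s.f.)

0.44435


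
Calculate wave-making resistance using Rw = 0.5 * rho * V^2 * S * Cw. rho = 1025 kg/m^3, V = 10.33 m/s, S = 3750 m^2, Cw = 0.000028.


Formula: Rw = 0.5 * rho * V^2 * S * Cw
Step 1 — V^2 = 10.33^2 = 106.7089
Step 2 — 0.5 * rho * V^2 = 0.5 * 1025 * 106.7089 = 54688.31125
Step 3 — Rw = 54688.31125 * 3750 * 0.000028 ≈ 5742.3 N (5 s.f.)

5742.3 N


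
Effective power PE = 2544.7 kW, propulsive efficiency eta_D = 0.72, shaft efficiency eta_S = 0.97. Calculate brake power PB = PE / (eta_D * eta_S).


Formula: PB = PE / (eta_D * eta_S)
Step 1 — combined efficiency = eta_D * eta_S = 0.72 * 0.97 = 0.6984
Step 2 — PB = 2544.7 / 0.6984 ≈ 3643.6 kW (5 s.f.)

3643.6 kW


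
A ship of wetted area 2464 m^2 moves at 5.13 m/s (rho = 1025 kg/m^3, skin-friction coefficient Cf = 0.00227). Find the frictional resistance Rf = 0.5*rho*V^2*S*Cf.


Formula: Rf = 0.5 * rho * V^2 * S * Cf
Step 1 — V^2 = 5.13^2 = 26.3169
Step 2 — 0.5 * rho * V^2 = 0.5 * 1025 * 26.3169 = 13487.41125
Step 3 — Rf = 13487.41125 * 2464 * 0.00227 ≈ 75439 N (5 s.f.)

75439 N


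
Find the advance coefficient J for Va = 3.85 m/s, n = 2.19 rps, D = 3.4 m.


Formula: J = Va / (n * D)
Step 1 — n * D = 2.19 * 3.4 = 7.446
Step 2 — J = 3.85 / 7.446 ≈ 0.51706 (5 s.f.)

0.51706


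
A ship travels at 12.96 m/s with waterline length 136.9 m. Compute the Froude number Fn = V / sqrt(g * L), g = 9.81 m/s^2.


Formula: Fn = V / sqrt(g * L)
Step 1 — g * L = 9.81 * 136.9 = 1342.989
Step 2 — sqrt(g * L) = sqrt(1342.989) = 36.646814
Step 3 — Fn = 12.96 / 36.646814 ≈ 0.35365 (5 s.f.)

0.35365


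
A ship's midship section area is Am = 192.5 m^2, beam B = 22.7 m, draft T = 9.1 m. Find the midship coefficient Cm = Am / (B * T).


Formula: Cm = Am / (B * T)
Step 1 — B * T = 22.7 * 9.1 = 206.57 m^2
Step 2 — Cm = 192.5 / 206.57 ≈ 0.93189 (5 s.f.)

0.93189


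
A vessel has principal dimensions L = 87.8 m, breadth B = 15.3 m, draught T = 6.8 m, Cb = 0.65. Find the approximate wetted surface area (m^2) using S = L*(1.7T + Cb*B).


Formula: S = 1.7*L*T + V/T with V = Cb*L*B*T, i.e. S = L * (1.7*T + Cb*B)
Step 1 — 1.7*T = 1.7 * 6.8 = 11.56 m
Step 2 — Cb*B = 0.65 * 15.3 = 9.945 m
Step 3 — 1.7*T + Cb*B = 11.56 + 9.945 = 21.505 m
Step 4 — S = 87.8 * 21.505 ≈ 1888.1 m^2 (5 s.f.)

1888.1 m^2


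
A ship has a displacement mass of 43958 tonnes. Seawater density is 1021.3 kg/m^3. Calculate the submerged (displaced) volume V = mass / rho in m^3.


Formula: V = mass / rho
Step 1 — convert tonnes to kg: 43958 t * 1000 = 43958000 kg
Step 2 — V = 43958000 / 1021.3 ≈ 43041 m^3 (5 s.f.)

43041 m^3


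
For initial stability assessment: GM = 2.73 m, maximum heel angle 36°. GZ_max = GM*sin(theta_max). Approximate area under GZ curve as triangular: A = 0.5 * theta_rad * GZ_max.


Formula: GZ_max = GM * sin(theta); Area = 0.5 * theta_rad * GZ_max
Step 1 — GZ_max = 2.73 * sin(36°) = 2.73 * 0.587785 = 1.604653 m
Step 2 — theta_rad = 36 * pi/180 = 0.628319 rad
Step 3 — Area = 0.5 * 0.628319 * 1.604653 ≈ 0.50412 m·rad (5 s.f.)

0.50412 m·rad


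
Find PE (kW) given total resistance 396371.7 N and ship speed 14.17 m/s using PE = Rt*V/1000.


Formula: PE = Rt * V / 1000 (kW)
Step 1 — PE (W) = 396371.7 * 14.17 = 5616586.989 W
Step 2 — PE (kW) = 5616586.989 / 1000 ≈ 5616.6 kW (5 s.f.)

5616.6 kW


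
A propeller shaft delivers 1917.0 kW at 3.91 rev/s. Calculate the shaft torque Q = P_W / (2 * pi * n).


Formula: Q = P_W / (2 * pi * n)
Step 1 — P_W = 1917.0 kW * 1000 = 1917000.0 W
Step 2 — 2 * pi * n = 2 * pi * 3.91 = 24.567255
Step 3 — Q = 1917000.0 / 24.567255 ≈ 78031 N·m (5 s.f.)

78031 N·m


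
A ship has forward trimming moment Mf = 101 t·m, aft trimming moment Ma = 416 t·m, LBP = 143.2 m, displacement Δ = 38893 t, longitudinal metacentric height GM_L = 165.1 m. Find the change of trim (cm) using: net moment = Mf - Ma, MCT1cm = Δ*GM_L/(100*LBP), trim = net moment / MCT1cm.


Formula: net trimming moment = Mf - Ma; MCT1cm = Δ*GM_L/(100*LBP); trim = net moment / MCT1cm
Step 1 — net trimming moment = 101 - 416 = -315 t·m
Step 2 — MCT1cm = 38893 * 165.1 / (100 * 143.2) = 448.4102 t·m/cm
Step 3 — trim = -315 / 448.4102 ≈ -0.70248 cm (5 s.f.)

-0.70248 cm


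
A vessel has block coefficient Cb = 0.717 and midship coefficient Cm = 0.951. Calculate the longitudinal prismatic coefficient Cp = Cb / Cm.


Formula: Cp = Cb / Cm
Substituting: Cp = 0.717 / 0.951
Result: Cp ≈ 0.75394 (5 s.f.)

0.75394


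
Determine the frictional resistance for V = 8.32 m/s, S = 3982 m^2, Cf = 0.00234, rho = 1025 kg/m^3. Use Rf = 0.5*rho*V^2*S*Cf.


Formula: Rf = 0.5 * rho * V^2 * S * Cf
Step 1 — V^2 = 8.32^2 = 69.2224
Step 2 — 0.5 * rho * V^2 = 0.5 * 1025 * 69.2224 = 35476.48
Step 3 — Rf = 35476.48 * 3982 * 0.00234 ≈ 330570 N (5 s.f.)

330570 N


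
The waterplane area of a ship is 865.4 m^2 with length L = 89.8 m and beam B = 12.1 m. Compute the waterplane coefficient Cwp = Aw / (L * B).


Formula: Cwp = Aw / (L * B)
Step 1 — L * B = 89.8 * 12.1 = 1086.58 m^2
Step 2 — Cwp = 865.4 / 1086.58 ≈ 0.79644 (5 s.f.)

0.79644


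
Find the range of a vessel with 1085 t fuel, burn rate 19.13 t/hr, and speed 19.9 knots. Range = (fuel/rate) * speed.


Formula: endurance = fuel / rate; range = endurance * speed
Step 1 — endurance = 1085 / 19.13 = 56.7172 hours
Step 2 — range = 56.7172 * 19.9 ≈ 1128.7 nautical miles (5 s.f.)

1128.7 NM


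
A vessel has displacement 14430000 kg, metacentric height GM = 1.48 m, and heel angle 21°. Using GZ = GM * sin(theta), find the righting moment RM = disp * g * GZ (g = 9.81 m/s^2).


Formula: GZ = GM * sin(theta); RM = disp * g * GZ
Step 1 — GZ = 1.48 * sin(21°) = 1.48 * 0.358368 = 0.530385 m
Step 2 — RM = 14430000 * 9.81 * 0.530385 ≈ 75080000 N·m (5 s.f.)

75080000 N·m


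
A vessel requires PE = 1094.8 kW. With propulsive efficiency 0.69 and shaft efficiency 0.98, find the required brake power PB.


Formula: PB = PE / (eta_D * eta_S)
Step 1 — combined efficiency = eta_D * eta_S = 0.69 * 0.98 = 0.6762
Step 2 — PB = 1094.8 / 0.6762 ≈ 1619.0 kW (5 s.f.)

1619.0 kW


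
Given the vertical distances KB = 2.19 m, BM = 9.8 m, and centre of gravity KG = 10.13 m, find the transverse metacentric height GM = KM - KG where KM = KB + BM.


Formula: GM = KB + BM - KG
Step 1 — KM = KB + BM = 2.19 + 9.8 = 11.99 m
Step 2 — GM = KM - KG = 11.99 - 10.13 = 1.86 m

1.86 m


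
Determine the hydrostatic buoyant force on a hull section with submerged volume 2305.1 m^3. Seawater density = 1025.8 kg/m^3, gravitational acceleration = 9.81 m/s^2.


Formula: Fb = rho * g * V
Substituting: Fb = 1025.8 * 9.81 * 2305.1
Intermediate: 1025.8 * 9.81 = 10063.098
Result: Fb = 10063.098 * 2305.1 ≈ 23196000 N (5 s.f.)

23196000 N


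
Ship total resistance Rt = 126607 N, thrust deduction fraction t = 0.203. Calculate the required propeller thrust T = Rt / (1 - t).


Formula: T = Rt / (1 - t)
Step 1 — (1 - t) = 1 - 0.203 = 0.797
Step 2 — T = 126607 / 0.797 ≈ 158850 N (5 s.f.)

158850 N


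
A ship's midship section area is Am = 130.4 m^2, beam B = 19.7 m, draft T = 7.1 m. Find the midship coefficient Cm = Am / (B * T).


Formula: Cm = Am / (B * T)
Step 1 — B * T = 19.7 * 7.1 = 139.87 m^2
Step 2 — Cm = 130.4 / 139.87 ≈ 0.93229 (5 s.f.)

0.93229


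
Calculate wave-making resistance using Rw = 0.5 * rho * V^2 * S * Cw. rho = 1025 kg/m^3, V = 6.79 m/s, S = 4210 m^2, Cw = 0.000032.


Formula: Rw = 0.5 * rho * V^2 * S * Cw
Step 1 — V^2 = 6.79^2 = 46.1041
Step 2 — 0.5 * rho * V^2 = 0.5 * 1025 * 46.1041 = 23628.35125
Step 3 — Rw = 23628.35125 * 4210 * 0.000032 ≈ 3183.2 N (5 s.f.)

3183.2 N


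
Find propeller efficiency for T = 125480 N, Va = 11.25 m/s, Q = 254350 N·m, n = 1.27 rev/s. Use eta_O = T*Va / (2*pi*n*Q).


Formula: eta = T * Va / (2 * pi * n * Q)
Step 1 — numerator = T * Va = 125480 * 11.25 = 1411650.0
Step 2 — 2 * pi * n = 2 * pi * 1.27 = 7.979645
Step 3 — denominator = 7.979645 * 254350 = 2029622.71
Step 4 — eta = 1411650.0 / 2029622.71 ≈ 0.69552 (5 s.f.)

0.69552


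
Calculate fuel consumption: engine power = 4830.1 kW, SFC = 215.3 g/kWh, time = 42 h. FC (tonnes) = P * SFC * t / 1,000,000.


Formula: FC (tonnes) = P * SFC * t / 1,000,000
Step 1 — P * SFC * t = 4830.1 * 215.3 * 42 = 43676662.26 g
Step 2 — FC (tonnes) = 43676662.26 / 1,000,000 ≈ 43.677 tonnes (5 s.f.)

43.677 tonnes


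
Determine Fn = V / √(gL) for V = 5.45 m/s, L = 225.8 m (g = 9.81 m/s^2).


Formula: Fn = V / sqrt(g * L)
Step 1 — g * L = 9.81 * 225.8 = 2215.098
Step 2 — sqrt(g * L) = sqrt(2215.098) = 47.064828
Step 3 — Fn = 5.45 / 47.064828 ≈ 0.11580 (5 s.f.)

0.11580


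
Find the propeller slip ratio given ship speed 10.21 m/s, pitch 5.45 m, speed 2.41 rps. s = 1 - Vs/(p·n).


Formula: s = 1 - Vs / (p * n)
Step 1 — p * n = 5.45 * 2.41 = 13.1345
Step 2 — Vs / (p*n) = 10.21 / 13.1345 = 0.777342 (6 d.p.)
Step 3 — s = 1 - 0.777342 = 0.222658

0.222658


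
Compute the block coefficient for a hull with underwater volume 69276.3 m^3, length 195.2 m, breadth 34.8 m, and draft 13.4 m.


Formula: Cb = V / (L * B * T)
Step 1 — L * B * T = 195.2 * 34.8 * 13.4 = 91025.664 m^3
Step 2 — Cb = 69276.3 / 91025.664 ≈ 0.76106 (5 s.f.)

0.76106


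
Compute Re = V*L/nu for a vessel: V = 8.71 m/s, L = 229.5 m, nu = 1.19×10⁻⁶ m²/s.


Formula: Re = V * L / nu
Step 1 — V * L = 8.71 * 229.5 = 1998.945 m^2/s
Step 2 — Re = 1998.945 / 1.19e-6 = 1.68e+09

1.68e+09


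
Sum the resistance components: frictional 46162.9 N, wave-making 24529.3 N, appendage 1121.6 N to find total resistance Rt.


Formula: Rt = Rf + Rw + Ra
Substituting: Rt = 46162.9 + 24529.3 + 1121.6
Result: Rt = 71813.8 N

71813.8 N


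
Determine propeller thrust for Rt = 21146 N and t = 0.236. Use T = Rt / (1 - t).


Formula: T = Rt / (1 - t)
Step 1 — (1 - t) = 1 - 0.236 = 0.764
Step 2 — T = 21146 / 0.764 ≈ 27678 N (5 s.f.)

27678 N


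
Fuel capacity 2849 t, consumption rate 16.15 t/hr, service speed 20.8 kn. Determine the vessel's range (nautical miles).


Formula: endurance = fuel / rate; range = endurance * speed
Step 1 — endurance = 2849 / 16.15 = 176.4087 hours
Step 2 — range = 176.4087 * 20.8 ≈ 3669.3 nautical miles (5 s.f.)

3669.3 NM


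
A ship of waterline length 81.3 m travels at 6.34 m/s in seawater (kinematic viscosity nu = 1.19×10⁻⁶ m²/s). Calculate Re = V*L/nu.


Formula: Re = V * L / nu
Step 1 — V * L = 6.34 * 81.3 = 515.442 m^2/s
Step 2 — Re = 515.442 / 1.19e-6 = 4.33e+08

4.33e+08


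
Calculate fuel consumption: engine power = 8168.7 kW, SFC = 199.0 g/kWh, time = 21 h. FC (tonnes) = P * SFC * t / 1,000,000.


Formula: FC (tonnes) = P * SFC * t / 1,000,000
Step 1 — P * SFC * t = 8168.7 * 199.0 * 21 = 34136997.3 g
Step 2 — FC (tonnes) = 34136997.3 / 1,000,000 ≈ 34.137 tonnes (5 s.f.)

34.137 tonnes
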